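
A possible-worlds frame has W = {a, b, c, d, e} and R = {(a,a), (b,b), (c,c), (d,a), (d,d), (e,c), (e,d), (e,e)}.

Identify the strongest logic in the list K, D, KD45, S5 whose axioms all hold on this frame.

Serial (axiom D): yes — every world has a successor (e.g. a R a).
Euclidean (axiom 5): no — e R c and e R d, but not c R d.
Transitive (axiom 4): no — e R d and d R a, but not e R a.
Reflexive (axiom T): yes — every world is R-related to itself.
So F validates K, D; KD45 would additionally require R to be Euclidean and transitive. The strongest is D.

D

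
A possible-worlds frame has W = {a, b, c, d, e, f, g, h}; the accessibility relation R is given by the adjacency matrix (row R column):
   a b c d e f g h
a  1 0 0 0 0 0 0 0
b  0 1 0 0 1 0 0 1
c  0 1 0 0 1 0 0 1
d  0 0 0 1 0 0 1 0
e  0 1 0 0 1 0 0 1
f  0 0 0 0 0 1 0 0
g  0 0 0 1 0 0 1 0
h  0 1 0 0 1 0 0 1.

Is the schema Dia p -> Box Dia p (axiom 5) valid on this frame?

Yes

Axiom 5 corresponds to the accessibility relation being Euclidean.
Euclidean: yes — any two successors of a common world are R-related.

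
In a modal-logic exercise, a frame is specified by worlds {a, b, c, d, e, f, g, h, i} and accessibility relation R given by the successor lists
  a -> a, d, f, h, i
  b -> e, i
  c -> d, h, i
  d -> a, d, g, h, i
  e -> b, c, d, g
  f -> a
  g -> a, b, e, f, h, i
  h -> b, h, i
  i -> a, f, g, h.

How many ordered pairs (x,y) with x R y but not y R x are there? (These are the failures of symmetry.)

16

Enumerating: (a,h), (b,i), (c,d), (c,h), (c,i), (d,g), (d,h), (d,i), (e,c), (e,d), (g,a), (g,b), (g,f), (g,h), (h,b), (i,f).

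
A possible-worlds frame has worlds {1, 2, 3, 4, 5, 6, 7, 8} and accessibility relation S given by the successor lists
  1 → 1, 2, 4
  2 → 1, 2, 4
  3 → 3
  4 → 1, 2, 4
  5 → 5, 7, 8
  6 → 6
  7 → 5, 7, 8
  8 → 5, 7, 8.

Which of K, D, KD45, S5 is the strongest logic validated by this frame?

Serial (axiom D): yes — every world has a successor (e.g. 1 S 1).
Euclidean (axiom 5): yes — any two successors of a common world are S-related.
Transitive (axiom 4): yes — every two-step S-path is closed by a direct edge.
Reflexive (axiom T): yes — every world is S-related to itself.
So F validates K, D, KD45, S5. The strongest is S5.

S5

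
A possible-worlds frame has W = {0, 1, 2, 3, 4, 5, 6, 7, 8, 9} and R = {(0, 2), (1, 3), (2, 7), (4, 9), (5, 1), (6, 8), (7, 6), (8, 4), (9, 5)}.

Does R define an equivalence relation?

Reflexive: no — 0 is not related to itself.
Symmetric: no — 0 R 2 but not 2 R 0.
Transitive: no — 0 R 2 and 2 R 7, but not 0 R 7.
So R is not an equivalence relation.

No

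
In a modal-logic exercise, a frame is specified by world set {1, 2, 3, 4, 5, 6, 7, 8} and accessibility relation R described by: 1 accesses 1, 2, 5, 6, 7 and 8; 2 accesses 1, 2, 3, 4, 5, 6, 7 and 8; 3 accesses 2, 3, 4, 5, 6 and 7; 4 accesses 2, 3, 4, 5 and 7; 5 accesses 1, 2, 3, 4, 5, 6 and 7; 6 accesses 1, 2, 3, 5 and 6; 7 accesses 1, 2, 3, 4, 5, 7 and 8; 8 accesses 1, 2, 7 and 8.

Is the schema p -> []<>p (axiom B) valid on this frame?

Yes

By correspondence theory, B is valid on a frame iff R is symmetric.
Symmetric: yes — every pair in R has its reverse in R.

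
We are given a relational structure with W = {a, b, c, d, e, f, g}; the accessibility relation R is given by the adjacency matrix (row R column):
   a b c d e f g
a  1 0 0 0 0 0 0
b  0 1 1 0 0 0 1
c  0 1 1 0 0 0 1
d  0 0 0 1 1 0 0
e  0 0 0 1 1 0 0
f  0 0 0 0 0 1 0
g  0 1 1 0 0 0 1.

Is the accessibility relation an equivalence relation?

Yes

Reflexive: yes — every world is R-related to itself.
Symmetric: yes — every pair in R has its reverse in R.
Transitive: yes — every two-step R-path is closed by a direct edge.
So R is an equivalence relation.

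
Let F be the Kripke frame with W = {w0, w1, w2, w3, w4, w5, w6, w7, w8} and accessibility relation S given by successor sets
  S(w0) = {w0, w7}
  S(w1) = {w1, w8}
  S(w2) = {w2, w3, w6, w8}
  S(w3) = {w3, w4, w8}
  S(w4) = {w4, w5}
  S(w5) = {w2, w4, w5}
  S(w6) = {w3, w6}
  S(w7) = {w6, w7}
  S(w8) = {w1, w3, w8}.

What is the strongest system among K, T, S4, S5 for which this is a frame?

T

Reflexive (axiom T): yes — every world is S-related to itself.
Transitive (axiom 4): no — w0 S w7 and w7 S w6, but not w0 S w6.
Euclidean (axiom 5): no — w2 S w3 and w2 S w6, but not w3 S w6.
So F validates K, T; S4 would additionally require S to be transitive. The strongest is T.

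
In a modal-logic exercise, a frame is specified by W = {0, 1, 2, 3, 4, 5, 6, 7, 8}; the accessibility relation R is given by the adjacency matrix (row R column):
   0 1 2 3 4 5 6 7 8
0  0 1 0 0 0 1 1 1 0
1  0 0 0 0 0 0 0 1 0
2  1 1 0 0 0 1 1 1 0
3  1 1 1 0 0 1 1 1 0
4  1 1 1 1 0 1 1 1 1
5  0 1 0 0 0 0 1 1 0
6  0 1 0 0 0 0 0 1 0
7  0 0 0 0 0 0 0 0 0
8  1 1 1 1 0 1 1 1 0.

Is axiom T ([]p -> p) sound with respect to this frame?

No

The schema T characterises exactly the reflexive frames.
Reflexive: no — 0 is not related to itself.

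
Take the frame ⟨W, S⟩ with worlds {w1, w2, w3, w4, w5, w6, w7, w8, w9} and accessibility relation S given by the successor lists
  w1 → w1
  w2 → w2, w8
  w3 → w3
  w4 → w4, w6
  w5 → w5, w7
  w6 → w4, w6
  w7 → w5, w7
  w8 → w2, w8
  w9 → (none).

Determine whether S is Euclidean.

Yes

Euclidean: yes — any two successors of a common world are S-related.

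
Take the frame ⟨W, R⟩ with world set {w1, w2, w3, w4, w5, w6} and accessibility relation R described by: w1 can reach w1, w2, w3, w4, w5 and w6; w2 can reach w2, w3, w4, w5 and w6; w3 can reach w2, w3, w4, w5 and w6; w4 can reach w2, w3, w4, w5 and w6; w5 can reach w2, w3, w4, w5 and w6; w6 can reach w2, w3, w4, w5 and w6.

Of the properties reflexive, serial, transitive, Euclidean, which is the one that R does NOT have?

Reflexive: yes — every world is R-related to itself.
Serial: yes — every world has a successor (e.g. w1 R w1).
Transitive: yes — every two-step R-path is closed by a direct edge.
Euclidean: no — w1 R w2 and w1 R w1, but not w2 R w1.
Only Euclidean fails.

Euclidean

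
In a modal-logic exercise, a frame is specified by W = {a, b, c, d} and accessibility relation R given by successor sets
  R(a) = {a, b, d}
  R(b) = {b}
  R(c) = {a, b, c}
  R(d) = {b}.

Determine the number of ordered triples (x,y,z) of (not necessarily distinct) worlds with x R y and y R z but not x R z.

Enumerating: (c,a,d).

1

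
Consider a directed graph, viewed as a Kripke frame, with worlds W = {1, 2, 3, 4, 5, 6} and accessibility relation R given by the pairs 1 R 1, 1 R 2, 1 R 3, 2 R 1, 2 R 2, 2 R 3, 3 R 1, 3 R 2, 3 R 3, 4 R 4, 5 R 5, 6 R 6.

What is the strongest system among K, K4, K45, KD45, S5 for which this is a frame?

S5

Transitive (axiom 4): yes — every two-step R-path is closed by a direct edge.
Euclidean (axiom 5): yes — any two successors of a common world are R-related.
Serial (axiom D): yes — every world has a successor (e.g. 1 R 1).
Reflexive (axiom T): yes — every world is R-related to itself.
So F validates K, K4, K45, KD45, S5. The strongest is S5.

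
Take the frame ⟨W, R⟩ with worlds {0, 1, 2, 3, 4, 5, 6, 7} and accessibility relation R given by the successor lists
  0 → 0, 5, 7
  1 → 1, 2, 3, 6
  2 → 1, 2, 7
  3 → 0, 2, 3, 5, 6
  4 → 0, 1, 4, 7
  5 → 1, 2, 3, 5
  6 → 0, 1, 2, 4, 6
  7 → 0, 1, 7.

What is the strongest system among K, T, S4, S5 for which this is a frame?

Reflexive (axiom T): yes — every world is R-related to itself.
Transitive (axiom 4): no — 0 R 5 and 5 R 1, but not 0 R 1.
Euclidean (axiom 5): no — 0 R 5 and 0 R 7, but not 5 R 7.
So F validates K, T; S4 would additionally require R to be transitive. The strongest is T.

T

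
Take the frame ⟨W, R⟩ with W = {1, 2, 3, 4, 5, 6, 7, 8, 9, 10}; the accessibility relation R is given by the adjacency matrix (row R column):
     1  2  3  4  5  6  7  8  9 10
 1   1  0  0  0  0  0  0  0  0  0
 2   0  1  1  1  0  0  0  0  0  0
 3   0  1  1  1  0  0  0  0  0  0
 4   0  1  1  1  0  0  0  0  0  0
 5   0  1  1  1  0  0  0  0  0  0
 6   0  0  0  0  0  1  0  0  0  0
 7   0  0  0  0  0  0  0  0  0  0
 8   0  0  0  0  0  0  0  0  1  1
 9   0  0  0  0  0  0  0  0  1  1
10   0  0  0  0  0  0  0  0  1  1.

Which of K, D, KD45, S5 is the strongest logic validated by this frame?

Serial (axiom D): no — 7 has no R-successor.
Euclidean (axiom 5): yes — any two successors of a common world are R-related.
Transitive (axiom 4): yes — every two-step R-path is closed by a direct edge.
Reflexive (axiom T): no — 5 is not related to itself.
So F validates K; D would additionally require R to be serial. The strongest is K.

K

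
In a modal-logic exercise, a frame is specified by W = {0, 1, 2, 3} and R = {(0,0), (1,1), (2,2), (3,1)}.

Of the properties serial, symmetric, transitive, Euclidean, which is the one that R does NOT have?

symmetric

Serial: yes — every world has a successor (e.g. 0 R 0).
Symmetric: no — 3 R 1 but not 1 R 3.
Transitive: yes — every two-step R-path is closed by a direct edge.
Euclidean: yes — any two successors of a common world are R-related.
Only symmetric fails.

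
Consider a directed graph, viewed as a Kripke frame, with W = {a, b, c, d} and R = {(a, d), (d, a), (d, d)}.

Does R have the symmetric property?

Symmetric: yes — every pair in R has its reverse in R.

Yes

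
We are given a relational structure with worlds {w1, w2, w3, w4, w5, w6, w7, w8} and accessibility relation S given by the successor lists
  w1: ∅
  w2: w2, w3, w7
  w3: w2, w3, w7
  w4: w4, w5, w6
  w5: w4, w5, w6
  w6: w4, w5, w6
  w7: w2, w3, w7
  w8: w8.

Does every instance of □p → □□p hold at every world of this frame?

Yes

Axiom 4 corresponds to the accessibility relation being transitive.
Transitive: yes — every two-step S-path is closed by a direct edge.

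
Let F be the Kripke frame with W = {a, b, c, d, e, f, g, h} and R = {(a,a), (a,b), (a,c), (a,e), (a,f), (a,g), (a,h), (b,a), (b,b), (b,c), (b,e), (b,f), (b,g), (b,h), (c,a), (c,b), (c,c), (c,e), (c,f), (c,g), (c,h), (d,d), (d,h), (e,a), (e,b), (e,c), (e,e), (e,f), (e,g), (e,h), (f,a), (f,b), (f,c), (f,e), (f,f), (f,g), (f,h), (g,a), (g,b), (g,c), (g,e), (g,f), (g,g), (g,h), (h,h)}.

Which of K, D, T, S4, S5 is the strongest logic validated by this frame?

Serial (axiom D): yes — every world has a successor (e.g. a R a).
Reflexive (axiom T): yes — every world is R-related to itself.
Transitive (axiom 4): yes — every two-step R-path is closed by a direct edge.
Euclidean (axiom 5): no — a R h and a R b, but not h R b.
So F validates K, D, T, S4; S5 would additionally require R to be Euclidean. The strongest is S4.

S4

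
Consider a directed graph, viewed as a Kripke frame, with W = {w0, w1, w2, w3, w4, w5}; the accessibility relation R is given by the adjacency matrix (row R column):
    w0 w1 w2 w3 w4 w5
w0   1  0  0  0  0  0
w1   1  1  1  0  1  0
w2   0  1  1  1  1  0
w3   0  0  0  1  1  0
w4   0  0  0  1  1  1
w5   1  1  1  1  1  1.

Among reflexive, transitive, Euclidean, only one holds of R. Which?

reflexive

Reflexive: yes — every world is R-related to itself.
Transitive: no — w1 R w2 and w2 R w3, but not w1 R w3.
Euclidean: no — w1 R w0 and w1 R w2, but not w0 R w2.
Only reflexive holds.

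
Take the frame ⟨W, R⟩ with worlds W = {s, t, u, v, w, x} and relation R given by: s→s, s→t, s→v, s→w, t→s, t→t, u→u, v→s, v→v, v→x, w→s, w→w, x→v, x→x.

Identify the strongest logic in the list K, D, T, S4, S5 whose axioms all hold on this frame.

T

Serial (axiom D): yes — every world has a successor (e.g. s R s).
Reflexive (axiom T): yes — every world is R-related to itself.
Transitive (axiom 4): no — s R v and v R x, but not s R x.
Euclidean (axiom 5): no — s R t and s R v, but not t R v.
So F validates K, D, T; S4 would additionally require R to be transitive. The strongest is T.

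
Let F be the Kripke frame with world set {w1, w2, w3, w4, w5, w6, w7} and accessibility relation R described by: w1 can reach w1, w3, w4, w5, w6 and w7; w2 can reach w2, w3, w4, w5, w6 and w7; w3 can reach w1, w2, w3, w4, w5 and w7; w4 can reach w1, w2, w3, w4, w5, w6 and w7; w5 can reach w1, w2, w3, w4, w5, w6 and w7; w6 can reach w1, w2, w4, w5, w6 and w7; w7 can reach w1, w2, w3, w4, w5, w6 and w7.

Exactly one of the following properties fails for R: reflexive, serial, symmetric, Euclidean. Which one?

Euclidean

Reflexive: yes — every world is R-related to itself.
Serial: yes — every world has a successor (e.g. w1 R w1).
Symmetric: yes — every pair in R has its reverse in R.
Euclidean: no — w1 R w3 and w1 R w6, but not w3 R w6.
Only Euclidean fails.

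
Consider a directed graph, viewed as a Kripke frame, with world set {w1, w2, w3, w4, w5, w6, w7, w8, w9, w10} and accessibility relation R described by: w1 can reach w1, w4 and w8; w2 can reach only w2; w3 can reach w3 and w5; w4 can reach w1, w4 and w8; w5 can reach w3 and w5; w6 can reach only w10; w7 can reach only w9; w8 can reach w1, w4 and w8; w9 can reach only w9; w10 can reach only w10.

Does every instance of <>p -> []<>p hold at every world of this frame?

Yes

The schema 5 characterises exactly the Euclidean frames.
Euclidean: yes — any two successors of a common world are R-related.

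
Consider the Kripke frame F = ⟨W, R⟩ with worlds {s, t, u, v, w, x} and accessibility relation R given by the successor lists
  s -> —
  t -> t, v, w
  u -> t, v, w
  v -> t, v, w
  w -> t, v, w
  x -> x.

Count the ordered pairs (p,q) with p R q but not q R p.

Enumerating: (u,t), (u,v), (u,w).

3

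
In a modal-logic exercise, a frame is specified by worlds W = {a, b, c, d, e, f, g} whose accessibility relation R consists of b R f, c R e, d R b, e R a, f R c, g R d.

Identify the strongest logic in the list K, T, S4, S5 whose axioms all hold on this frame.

Reflexive (axiom T): no — a is not related to itself.
Transitive (axiom 4): no — b R f and f R c, but not b R c.
Euclidean (axiom 5): no — b R f and b R f, but not f R f.
So F validates K; T would additionally require R to be reflexive. The strongest is K.

K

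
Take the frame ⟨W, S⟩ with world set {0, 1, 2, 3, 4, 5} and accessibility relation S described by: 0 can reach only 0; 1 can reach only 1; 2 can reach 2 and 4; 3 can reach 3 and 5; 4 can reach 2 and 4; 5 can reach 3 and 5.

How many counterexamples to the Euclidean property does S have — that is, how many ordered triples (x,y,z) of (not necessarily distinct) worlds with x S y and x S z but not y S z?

S is Euclidean; there are no such tuples.

0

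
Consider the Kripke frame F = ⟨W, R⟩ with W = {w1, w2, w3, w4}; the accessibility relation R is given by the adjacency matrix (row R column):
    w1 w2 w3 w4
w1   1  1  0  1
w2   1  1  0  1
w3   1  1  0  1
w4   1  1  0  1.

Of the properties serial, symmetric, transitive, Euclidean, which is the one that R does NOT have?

symmetric

Serial: yes — every world has a successor (e.g. w1 R w1).
Symmetric: no — w3 R w1 but not w1 R w3.
Transitive: yes — every two-step R-path is closed by a direct edge.
Euclidean: yes — any two successors of a common world are R-related.
Only symmetric fails.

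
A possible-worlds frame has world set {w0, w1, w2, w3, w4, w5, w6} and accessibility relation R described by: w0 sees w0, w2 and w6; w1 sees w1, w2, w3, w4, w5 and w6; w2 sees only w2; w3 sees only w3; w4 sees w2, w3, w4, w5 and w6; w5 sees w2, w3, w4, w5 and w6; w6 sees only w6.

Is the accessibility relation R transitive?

Transitive: yes — every two-step R-path is closed by a direct edge.

Yes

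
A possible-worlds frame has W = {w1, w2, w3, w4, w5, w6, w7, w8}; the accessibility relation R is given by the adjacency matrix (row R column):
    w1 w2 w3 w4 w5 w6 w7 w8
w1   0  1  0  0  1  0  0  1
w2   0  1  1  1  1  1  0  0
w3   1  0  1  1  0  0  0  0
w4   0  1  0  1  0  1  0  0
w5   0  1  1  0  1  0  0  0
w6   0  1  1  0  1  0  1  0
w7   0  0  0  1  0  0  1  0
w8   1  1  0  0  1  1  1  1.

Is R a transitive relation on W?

No

Transitive: no — w1 R w2 and w2 R w3, but not w1 R w3.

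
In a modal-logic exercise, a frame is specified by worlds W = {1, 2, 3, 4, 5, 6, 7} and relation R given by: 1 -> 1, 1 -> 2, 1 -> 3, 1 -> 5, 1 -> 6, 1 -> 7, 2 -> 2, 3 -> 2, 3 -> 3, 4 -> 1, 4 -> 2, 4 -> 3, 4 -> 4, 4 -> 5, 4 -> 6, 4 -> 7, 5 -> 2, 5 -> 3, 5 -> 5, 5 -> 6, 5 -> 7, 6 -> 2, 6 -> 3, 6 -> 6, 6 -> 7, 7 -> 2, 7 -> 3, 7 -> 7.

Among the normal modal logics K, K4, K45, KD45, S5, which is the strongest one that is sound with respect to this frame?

Transitive (axiom 4): yes — every two-step R-path is closed by a direct edge.
Euclidean (axiom 5): no — 1 R 2 and 1 R 3, but not 2 R 3.
Serial (axiom D): yes — every world has a successor (e.g. 1 R 1).
Reflexive (axiom T): yes — every world is R-related to itself.
So F validates K, K4; K45 would additionally require R to be Euclidean. The strongest is K4.

K4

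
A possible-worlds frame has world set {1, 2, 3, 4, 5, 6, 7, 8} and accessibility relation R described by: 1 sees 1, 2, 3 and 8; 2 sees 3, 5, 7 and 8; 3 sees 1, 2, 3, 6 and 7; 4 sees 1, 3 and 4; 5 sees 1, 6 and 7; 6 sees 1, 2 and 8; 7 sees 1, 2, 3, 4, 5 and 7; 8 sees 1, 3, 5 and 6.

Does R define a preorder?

No

Reflexive: no — 2 is not related to itself.
Transitive: no — 1 R 2 and 2 R 5, but not 1 R 5.
So R is not a preorder.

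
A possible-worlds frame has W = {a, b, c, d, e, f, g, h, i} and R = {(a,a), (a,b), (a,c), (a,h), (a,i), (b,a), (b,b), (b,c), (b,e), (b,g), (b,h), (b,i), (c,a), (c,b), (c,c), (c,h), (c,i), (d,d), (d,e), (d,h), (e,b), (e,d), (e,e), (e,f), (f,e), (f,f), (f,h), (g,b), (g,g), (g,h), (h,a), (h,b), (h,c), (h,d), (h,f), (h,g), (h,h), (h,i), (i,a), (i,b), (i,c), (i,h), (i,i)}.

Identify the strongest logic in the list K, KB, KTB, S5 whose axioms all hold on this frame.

KTB

Symmetric (axiom B): yes — every pair in R has its reverse in R.
Reflexive (axiom T): yes — every world is R-related to itself.
Euclidean (axiom 5): no — b R a and b R e, but not a R e.
So F validates K, KB, KTB; S5 would additionally require R to be Euclidean. The strongest is KTB.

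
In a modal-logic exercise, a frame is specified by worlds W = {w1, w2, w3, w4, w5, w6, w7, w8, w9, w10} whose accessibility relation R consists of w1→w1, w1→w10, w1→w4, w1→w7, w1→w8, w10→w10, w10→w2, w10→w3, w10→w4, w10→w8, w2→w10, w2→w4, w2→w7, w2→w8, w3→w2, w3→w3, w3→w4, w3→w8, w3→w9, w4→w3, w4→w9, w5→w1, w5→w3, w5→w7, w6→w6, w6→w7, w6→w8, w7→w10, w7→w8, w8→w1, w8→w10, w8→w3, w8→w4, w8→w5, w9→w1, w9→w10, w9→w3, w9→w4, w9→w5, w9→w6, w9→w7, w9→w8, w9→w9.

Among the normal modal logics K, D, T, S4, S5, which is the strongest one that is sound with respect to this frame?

Serial (axiom D): yes — every world has a successor (e.g. w1 R w1).
Reflexive (axiom T): no — w2 is not related to itself.
Transitive (axiom 4): no — w1 R w10 and w10 R w2, but not w1 R w2.
Euclidean (axiom 5): no — w1 R w10 and w1 R w7, but not w10 R w7.
So F validates K, D; T would additionally require R to be reflexive. The strongest is D.

D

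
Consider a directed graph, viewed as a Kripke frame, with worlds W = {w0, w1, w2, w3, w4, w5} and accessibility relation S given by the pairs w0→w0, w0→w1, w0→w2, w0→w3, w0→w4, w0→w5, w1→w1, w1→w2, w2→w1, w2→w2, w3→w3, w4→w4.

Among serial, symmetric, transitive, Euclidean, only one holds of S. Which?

Serial: no — w5 has no S-successor.
Symmetric: no — w0 S w1 but not w1 S w0.
Transitive: yes — every two-step S-path is closed by a direct edge.
Euclidean: no — w0 S w1 and w0 S w3, but not w1 S w3.
Only transitive holds.

transitive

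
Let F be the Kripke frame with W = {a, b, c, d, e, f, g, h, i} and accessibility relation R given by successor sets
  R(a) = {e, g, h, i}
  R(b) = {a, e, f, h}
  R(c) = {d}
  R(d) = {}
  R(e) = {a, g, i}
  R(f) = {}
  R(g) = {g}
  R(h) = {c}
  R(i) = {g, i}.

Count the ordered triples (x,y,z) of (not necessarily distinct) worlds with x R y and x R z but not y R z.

Enumerating: (a,e,e), (a,e,h), (a,g,e), (a,g,h), (a,g,i), (a,h,e), (a,h,g), (a,h,h), (a,h,i), (a,i,e), (a,i,h), (b,a,a), … and 19 more.
Total: 31.

31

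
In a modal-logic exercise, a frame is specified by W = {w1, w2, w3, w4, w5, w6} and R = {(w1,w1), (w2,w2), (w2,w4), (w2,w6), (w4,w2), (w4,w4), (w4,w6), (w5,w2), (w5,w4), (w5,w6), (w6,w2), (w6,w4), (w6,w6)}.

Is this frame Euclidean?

Yes

Euclidean: yes — any two successors of a common world are R-related.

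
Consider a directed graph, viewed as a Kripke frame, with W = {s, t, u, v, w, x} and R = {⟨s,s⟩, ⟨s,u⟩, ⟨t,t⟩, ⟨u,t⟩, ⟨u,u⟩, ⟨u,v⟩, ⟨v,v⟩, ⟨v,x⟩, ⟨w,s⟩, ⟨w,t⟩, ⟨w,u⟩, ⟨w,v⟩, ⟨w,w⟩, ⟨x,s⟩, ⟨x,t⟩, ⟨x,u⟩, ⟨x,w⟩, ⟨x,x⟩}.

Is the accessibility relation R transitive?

No

Transitive: no — s R u and u R t, but not s R t.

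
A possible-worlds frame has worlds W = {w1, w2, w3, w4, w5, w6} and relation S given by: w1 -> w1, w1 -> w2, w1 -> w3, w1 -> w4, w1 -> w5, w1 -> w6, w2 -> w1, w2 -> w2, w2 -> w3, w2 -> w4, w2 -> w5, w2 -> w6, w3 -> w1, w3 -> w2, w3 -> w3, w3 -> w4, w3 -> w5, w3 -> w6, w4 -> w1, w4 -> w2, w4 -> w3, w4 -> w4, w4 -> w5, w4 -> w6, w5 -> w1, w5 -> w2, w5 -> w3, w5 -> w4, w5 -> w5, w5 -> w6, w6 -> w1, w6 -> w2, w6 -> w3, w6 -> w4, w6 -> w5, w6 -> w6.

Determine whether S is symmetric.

Yes

Symmetric: yes — every pair in S has its reverse in S.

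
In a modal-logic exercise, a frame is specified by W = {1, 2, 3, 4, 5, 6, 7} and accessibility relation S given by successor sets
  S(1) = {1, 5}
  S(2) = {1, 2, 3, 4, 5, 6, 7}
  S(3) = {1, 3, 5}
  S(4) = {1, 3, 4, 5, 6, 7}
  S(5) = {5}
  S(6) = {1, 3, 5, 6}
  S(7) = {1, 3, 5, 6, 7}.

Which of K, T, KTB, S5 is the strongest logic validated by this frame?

T

Reflexive (axiom T): yes — every world is S-related to itself.
Symmetric (axiom B): no — 1 S 5 but not 5 S 1.
Euclidean (axiom 5): no — 2 S 1 and 2 S 3, but not 1 S 3.
So F validates K, T; KTB would additionally require S to be symmetric. The strongest is T.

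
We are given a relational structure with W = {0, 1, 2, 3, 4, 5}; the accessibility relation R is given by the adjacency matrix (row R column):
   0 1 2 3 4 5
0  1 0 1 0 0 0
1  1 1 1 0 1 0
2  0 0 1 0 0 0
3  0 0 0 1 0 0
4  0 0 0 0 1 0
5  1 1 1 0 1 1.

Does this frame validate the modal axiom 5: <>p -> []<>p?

The schema 5 characterises exactly the Euclidean frames.
Euclidean: no — 1 R 0 and 1 R 4, but not 0 R 4.

No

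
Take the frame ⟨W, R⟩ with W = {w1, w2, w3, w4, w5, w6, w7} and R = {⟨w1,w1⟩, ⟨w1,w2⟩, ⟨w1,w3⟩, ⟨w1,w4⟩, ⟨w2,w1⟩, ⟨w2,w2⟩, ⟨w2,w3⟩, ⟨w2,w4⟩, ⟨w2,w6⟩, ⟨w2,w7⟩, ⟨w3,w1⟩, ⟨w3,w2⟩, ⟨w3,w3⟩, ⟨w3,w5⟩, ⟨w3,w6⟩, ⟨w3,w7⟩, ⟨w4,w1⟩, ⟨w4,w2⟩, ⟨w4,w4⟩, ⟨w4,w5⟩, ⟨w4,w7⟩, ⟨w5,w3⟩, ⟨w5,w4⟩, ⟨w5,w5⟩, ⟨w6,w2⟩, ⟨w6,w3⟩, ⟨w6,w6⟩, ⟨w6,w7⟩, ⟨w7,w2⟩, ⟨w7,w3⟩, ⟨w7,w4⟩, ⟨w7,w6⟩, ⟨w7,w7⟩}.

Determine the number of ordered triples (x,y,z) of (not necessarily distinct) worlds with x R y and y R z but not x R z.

Enumerating: (w1,w2,w6), (w1,w2,w7), (w1,w3,w5), (w1,w3,w6), (w1,w3,w7), (w1,w4,w5), (w1,w4,w7), (w2,w3,w5), (w2,w4,w5), (w3,w1,w4), (w3,w2,w4), (w3,w5,w4), … and 24 more.
Total: 36.

36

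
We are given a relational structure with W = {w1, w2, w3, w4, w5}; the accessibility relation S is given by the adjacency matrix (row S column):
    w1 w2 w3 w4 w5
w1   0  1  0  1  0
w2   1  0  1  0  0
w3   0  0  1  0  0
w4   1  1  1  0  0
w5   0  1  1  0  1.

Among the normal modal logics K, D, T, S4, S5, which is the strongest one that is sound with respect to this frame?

Serial (axiom D): yes — every world has a successor (e.g. w1 S w2).
Reflexive (axiom T): no — w1 is not related to itself.
Transitive (axiom 4): no — w1 S w2 and w2 S w3, but not w1 S w3.
Euclidean (axiom 5): no — w1 S w2 and w1 S w4, but not w2 S w4.
So F validates K, D; T would additionally require S to be reflexive. The strongest is D.

D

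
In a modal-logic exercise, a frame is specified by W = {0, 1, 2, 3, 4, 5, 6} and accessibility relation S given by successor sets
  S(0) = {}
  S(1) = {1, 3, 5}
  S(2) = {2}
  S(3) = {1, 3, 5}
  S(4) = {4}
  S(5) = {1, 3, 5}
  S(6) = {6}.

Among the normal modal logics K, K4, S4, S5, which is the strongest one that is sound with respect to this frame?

Transitive (axiom 4): yes — every two-step S-path is closed by a direct edge.
Reflexive (axiom T): no — 0 is not related to itself.
Euclidean (axiom 5): yes — any two successors of a common world are S-related.
So F validates K, K4; S4 would additionally require S to be reflexive. The strongest is K4.

K4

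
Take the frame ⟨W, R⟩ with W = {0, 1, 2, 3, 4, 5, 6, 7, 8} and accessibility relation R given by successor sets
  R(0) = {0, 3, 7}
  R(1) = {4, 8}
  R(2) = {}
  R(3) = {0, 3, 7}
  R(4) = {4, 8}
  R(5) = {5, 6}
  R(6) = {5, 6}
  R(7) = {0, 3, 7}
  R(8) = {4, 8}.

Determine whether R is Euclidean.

Yes

Euclidean: yes — any two successors of a common world are R-related.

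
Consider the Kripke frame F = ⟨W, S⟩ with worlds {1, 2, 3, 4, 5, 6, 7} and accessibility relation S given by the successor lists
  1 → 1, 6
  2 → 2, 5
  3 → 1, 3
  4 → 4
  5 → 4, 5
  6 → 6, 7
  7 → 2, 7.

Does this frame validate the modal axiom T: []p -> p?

Yes

The schema T characterises exactly the reflexive frames.
Reflexive: yes — every world is S-related to itself.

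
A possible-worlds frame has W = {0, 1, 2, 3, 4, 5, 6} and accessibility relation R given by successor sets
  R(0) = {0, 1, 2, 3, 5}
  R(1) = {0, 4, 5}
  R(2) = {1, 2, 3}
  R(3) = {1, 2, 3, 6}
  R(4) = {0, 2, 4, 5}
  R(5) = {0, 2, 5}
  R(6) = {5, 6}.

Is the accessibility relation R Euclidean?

No

Euclidean: no — 0 R 1 and 0 R 2, but not 1 R 2.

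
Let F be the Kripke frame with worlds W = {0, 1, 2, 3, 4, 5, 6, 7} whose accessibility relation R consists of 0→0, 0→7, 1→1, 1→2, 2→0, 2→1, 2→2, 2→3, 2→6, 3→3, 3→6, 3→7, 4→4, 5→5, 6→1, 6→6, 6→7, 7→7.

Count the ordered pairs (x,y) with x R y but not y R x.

8

Enumerating: (0,7), (2,0), (2,3), (2,6), (3,6), (3,7), (6,1), (6,7).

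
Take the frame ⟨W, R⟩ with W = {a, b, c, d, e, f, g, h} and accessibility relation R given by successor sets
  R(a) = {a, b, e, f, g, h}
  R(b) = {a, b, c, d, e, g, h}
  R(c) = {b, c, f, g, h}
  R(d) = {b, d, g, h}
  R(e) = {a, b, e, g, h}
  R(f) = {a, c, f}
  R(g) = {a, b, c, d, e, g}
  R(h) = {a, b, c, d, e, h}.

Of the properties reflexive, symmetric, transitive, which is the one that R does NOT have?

Reflexive: yes — every world is R-related to itself.
Symmetric: yes — every pair in R has its reverse in R.
Transitive: no — a R b and b R c, but not a R c.
Only transitive fails.

transitive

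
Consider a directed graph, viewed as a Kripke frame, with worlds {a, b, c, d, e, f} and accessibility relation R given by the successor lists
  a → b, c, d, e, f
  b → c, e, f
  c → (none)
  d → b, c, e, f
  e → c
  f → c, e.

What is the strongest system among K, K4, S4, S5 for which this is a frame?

K4

Transitive (axiom 4): yes — every two-step R-path is closed by a direct edge.
Reflexive (axiom T): no — a is not related to itself.
Euclidean (axiom 5): no — a R b and a R d, but not b R d.
So F validates K, K4; S4 would additionally require R to be reflexive. The strongest is K4.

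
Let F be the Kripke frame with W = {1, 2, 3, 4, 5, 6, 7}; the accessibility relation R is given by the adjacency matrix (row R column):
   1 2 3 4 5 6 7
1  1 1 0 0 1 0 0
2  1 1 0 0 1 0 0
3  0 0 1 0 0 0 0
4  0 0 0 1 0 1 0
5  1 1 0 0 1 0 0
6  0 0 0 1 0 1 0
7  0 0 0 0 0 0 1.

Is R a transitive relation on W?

Yes

Transitive: yes — every two-step R-path is closed by a direct edge.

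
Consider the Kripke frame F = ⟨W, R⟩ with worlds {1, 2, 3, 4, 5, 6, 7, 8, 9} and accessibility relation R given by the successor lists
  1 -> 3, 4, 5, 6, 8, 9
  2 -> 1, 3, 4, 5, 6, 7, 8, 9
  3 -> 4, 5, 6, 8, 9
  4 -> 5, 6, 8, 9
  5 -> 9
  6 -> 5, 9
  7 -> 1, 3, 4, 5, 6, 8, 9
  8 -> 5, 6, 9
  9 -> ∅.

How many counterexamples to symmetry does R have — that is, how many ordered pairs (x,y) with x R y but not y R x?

36

Enumerating: (1,3), (1,4), (1,5), (1,6), (1,8), (1,9), (2,1), (2,3), (2,4), (2,5), (2,6), (2,7), … and 24 more.
Total: 36.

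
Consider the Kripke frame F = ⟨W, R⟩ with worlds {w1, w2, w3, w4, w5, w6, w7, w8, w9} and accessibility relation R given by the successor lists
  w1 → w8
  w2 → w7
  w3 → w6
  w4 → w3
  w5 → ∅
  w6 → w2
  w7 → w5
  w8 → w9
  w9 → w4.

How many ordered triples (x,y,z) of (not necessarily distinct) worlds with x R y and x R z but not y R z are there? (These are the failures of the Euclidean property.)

Enumerating: (w1,w8,w8), (w2,w7,w7), (w3,w6,w6), (w4,w3,w3), (w6,w2,w2), (w7,w5,w5), (w8,w9,w9), (w9,w4,w4).

8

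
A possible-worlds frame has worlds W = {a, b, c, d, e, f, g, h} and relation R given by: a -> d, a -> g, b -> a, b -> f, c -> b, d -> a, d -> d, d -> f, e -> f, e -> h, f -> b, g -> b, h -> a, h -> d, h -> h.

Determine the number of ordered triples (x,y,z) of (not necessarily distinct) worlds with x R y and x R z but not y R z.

21

Enumerating: (a,d,g), (a,g,d), (a,g,g), (b,a,a), (b,a,f), (b,f,a), (b,f,f), (c,b,b), (d,a,a), (d,a,f), (d,f,a), (d,f,d), … and 9 more.
Total: 21.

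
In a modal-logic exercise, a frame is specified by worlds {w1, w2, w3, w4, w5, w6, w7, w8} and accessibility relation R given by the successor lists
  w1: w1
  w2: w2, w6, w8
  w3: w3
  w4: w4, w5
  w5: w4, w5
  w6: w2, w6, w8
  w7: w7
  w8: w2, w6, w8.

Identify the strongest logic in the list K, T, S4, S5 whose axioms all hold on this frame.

Reflexive (axiom T): yes — every world is R-related to itself.
Transitive (axiom 4): yes — every two-step R-path is closed by a direct edge.
Euclidean (axiom 5): yes — any two successors of a common world are R-related.
So F validates K, T, S4, S5. The strongest is S5.

S5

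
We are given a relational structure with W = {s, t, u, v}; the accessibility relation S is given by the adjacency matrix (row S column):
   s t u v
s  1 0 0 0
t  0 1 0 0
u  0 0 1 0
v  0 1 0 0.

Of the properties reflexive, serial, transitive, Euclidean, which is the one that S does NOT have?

Reflexive: no — v is not related to itself.
Serial: yes — every world has a successor (e.g. s S s).
Transitive: yes — every two-step S-path is closed by a direct edge.
Euclidean: yes — any two successors of a common world are S-related.
Only reflexive fails.

reflexive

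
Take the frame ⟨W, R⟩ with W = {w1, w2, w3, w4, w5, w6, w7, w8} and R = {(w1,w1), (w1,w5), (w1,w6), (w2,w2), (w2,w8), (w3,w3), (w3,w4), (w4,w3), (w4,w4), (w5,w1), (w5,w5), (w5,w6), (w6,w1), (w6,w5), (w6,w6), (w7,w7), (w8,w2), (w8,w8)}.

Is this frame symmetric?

Symmetric: yes — every pair in R has its reverse in R.

Yes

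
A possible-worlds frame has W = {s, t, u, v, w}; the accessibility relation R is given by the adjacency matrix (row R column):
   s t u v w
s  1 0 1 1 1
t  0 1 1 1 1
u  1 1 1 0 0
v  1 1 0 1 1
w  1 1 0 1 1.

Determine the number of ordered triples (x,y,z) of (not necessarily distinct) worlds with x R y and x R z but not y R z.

Enumerating: (s,u,v), (s,u,w), (s,v,u), (s,w,u), (t,u,v), (t,u,w), (t,v,u), (t,w,u), (u,s,t), (u,t,s), (v,s,t), (v,t,s), (w,s,t), (w,t,s).

14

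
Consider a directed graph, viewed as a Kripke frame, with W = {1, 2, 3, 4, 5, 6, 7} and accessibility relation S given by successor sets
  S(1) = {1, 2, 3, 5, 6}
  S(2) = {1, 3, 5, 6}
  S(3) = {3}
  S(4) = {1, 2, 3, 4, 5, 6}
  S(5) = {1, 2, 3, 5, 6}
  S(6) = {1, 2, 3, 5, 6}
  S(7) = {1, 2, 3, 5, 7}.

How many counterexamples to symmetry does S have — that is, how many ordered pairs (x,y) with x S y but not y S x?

Enumerating: (1,3), (2,3), (4,1), (4,2), (4,3), (4,5), (4,6), (5,3), (6,3), (7,1), (7,2), (7,3), (7,5).

13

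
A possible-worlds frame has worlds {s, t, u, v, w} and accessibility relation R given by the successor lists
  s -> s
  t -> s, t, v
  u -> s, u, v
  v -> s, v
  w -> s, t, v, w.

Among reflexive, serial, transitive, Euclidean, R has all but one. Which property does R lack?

Reflexive: yes — every world is R-related to itself.
Serial: yes — every world has a successor (e.g. s R s).
Transitive: yes — every two-step R-path is closed by a direct edge.
Euclidean: no — t R s and t R v, but not s R v.
Only Euclidean fails.

Euclidean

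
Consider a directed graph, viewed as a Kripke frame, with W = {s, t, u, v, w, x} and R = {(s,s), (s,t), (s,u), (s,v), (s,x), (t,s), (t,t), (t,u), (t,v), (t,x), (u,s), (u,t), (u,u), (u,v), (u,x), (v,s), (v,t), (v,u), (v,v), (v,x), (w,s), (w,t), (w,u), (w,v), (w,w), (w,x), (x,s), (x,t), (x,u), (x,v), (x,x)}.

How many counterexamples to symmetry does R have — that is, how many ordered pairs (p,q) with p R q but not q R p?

Enumerating: (w,s), (w,t), (w,u), (w,v), (w,x).

5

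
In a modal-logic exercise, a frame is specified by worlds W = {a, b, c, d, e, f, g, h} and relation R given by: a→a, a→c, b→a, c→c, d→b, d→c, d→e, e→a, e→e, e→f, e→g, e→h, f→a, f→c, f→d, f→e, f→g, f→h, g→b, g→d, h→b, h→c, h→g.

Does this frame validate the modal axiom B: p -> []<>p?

No

The schema B characterises exactly the symmetric frames.
Symmetric: no — a R c but not c R a.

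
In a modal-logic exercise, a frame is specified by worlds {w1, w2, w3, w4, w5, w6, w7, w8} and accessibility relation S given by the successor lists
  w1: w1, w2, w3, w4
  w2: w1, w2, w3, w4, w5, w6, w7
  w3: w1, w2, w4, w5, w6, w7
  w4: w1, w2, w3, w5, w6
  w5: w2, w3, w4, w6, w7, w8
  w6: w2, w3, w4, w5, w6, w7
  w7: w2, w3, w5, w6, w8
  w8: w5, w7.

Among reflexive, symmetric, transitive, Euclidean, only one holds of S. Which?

Reflexive: no — w3 is not related to itself.
Symmetric: yes — every pair in S has its reverse in S.
Transitive: no — w1 S w2 and w2 S w5, but not w1 S w5.
Euclidean: no — w2 S w1 and w2 S w5, but not w1 S w5.
Only symmetric holds.

symmetric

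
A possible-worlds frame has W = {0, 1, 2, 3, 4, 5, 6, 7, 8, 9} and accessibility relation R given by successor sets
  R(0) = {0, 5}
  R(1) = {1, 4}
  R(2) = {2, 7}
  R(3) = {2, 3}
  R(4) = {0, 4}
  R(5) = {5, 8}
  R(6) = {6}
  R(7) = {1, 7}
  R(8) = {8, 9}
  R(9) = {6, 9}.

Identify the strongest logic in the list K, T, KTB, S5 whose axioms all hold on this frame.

T

Reflexive (axiom T): yes — every world is R-related to itself.
Symmetric (axiom B): no — 0 R 5 but not 5 R 0.
Euclidean (axiom 5): no — 0 R 5 and 0 R 0, but not 5 R 0.
So F validates K, T; KTB would additionally require R to be symmetric. The strongest is T.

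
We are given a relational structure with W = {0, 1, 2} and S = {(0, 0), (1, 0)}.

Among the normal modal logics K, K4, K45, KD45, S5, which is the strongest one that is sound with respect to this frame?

K45

Transitive (axiom 4): yes — every two-step S-path is closed by a direct edge.
Euclidean (axiom 5): yes — any two successors of a common world are S-related.
Serial (axiom D): no — 2 has no S-successor.
Reflexive (axiom T): no — 1 is not related to itself.
So F validates K, K4, K45; KD45 would additionally require S to be serial. The strongest is K45.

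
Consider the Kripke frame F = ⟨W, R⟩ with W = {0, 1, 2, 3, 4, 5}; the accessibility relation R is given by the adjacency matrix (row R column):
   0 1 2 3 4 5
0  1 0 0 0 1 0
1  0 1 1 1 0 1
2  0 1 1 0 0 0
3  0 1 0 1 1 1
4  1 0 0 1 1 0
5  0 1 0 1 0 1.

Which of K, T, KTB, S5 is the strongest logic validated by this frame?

Reflexive (axiom T): yes — every world is R-related to itself.
Symmetric (axiom B): yes — every pair in R has its reverse in R.
Euclidean (axiom 5): no — 1 R 2 and 1 R 3, but not 2 R 3.
So F validates K, T, KTB; S5 would additionally require R to be Euclidean. The strongest is KTB.

KTB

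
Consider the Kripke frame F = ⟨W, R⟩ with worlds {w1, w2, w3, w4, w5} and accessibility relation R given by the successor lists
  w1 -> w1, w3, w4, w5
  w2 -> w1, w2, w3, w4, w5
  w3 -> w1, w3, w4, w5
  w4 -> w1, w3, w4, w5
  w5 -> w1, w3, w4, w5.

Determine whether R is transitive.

Yes

Transitive: yes — every two-step R-path is closed by a direct edge.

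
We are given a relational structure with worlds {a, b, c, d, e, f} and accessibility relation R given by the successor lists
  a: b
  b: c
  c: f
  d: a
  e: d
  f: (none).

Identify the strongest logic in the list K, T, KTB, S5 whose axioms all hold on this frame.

Reflexive (axiom T): no — a is not related to itself.
Symmetric (axiom B): no — a R b but not b R a.
Euclidean (axiom 5): no — a R b and a R b, but not b R b.
So F validates K; T would additionally require R to be reflexive. The strongest is K.

K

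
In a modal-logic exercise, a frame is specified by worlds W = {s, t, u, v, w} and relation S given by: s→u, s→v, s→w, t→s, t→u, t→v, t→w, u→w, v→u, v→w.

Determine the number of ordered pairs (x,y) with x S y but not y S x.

Enumerating: (s,u), (s,v), (s,w), (t,s), (t,u), (t,v), (t,w), (u,w), (v,u), (v,w).

10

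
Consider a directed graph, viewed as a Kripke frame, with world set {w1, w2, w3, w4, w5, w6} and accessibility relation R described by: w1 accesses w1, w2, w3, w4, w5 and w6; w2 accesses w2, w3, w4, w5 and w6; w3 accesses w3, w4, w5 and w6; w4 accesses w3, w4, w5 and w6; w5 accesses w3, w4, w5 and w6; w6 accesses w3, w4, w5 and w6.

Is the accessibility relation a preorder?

Reflexive: yes — every world is R-related to itself.
Transitive: yes — every two-step R-path is closed by a direct edge.
So R is a preorder.

Yes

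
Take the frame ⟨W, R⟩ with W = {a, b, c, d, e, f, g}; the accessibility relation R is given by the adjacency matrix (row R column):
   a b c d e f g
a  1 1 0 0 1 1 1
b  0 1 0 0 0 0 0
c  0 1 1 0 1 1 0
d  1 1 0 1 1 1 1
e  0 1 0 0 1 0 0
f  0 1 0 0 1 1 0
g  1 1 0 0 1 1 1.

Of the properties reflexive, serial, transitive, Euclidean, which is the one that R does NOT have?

Reflexive: yes — every world is R-related to itself.
Serial: yes — every world has a successor (e.g. a R a).
Transitive: yes — every two-step R-path is closed by a direct edge.
Euclidean: no — a R b and a R e, but not b R e.
Only Euclidean fails.

Euclidean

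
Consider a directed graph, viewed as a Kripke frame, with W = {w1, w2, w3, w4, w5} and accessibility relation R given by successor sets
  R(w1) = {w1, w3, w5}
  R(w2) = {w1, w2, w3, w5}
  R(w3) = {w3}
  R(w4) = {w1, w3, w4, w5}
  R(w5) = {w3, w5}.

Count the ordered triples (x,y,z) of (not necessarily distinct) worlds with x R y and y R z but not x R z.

0

R is transitive; there are no such tuples.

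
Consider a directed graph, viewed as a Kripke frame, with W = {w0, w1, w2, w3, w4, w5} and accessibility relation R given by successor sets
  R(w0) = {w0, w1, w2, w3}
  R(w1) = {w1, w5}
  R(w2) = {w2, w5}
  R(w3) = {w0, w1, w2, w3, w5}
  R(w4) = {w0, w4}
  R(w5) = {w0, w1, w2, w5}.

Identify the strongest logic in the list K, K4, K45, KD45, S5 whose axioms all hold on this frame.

Transitive (axiom 4): no — w0 R w1 and w1 R w5, but not w0 R w5.
Euclidean (axiom 5): no — w0 R w1 and w0 R w2, but not w1 R w2.
Serial (axiom D): yes — every world has a successor (e.g. w0 R w0).
Reflexive (axiom T): yes — every world is R-related to itself.
So F validates K; K4 would additionally require R to be transitive. The strongest is K.

K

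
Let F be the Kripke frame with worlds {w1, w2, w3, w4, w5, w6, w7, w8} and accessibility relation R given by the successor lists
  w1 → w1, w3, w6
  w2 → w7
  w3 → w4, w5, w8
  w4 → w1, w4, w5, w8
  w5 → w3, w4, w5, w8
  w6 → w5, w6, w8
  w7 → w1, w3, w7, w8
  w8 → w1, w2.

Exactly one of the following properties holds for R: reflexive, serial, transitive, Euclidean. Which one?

serial

Reflexive: no — w2 is not related to itself.
Serial: yes — every world has a successor (e.g. w1 R w1).
Transitive: no — w1 R w3 and w3 R w4, but not w1 R w4.
Euclidean: no — w1 R w3 and w1 R w6, but not w3 R w6.
Only serial holds.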